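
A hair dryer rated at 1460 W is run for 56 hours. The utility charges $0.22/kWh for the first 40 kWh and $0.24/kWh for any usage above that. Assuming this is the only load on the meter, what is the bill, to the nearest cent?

$18.82

Energy = 1.46 kW × 56 h = 81.76 kWh
Tier 1 (0–40 kWh): 40 × $0.22 = $8.8
Above 40 kWh: 41.76 × $0.24 = $10.0224
Bill = $18.82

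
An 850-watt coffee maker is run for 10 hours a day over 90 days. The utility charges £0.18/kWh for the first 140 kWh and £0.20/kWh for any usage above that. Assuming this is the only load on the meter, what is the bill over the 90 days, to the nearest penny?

£150.20

Runtime = 10 h/day × 90 days = 900 h
Energy = 0.85 kW × 900 h = 765 kWh
Tier 1 (0–140 kWh): 140 × £0.18 = £25.2
Above 140 kWh: 625 × £0.20 = £125
Bill = £150.20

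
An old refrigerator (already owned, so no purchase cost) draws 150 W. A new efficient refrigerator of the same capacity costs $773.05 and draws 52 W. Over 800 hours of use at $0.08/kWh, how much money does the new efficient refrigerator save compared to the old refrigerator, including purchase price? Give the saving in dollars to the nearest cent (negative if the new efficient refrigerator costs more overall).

-$766.78

old refrigerator: $0.00 + (150/1000) kW × 800 h × $0.08 = $0.00 + $9.6 = $9.6
new efficient refrigerator: $773.05 + (52/1000) kW × 800 h × $0.08 = $773.05 + $3.328 = $776.378
Saving = $9.6 − $776.378 = −$766.778 → -$766.78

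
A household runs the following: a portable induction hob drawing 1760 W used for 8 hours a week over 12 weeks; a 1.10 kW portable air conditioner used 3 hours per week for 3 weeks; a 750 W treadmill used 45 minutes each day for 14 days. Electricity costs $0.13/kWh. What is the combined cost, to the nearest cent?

portable induction hob: Runtime = 8 h/week × 12 weeks = 96 h
portable induction hob: 1.76 kW × 96 h = 168.96 kWh
portable air conditioner: Runtime = 3 h/week × 3 weeks = 9 h
portable air conditioner: 1.1 kW × 9 h = 9.9 kWh
treadmill: Runtime = 45 min × 14 = 630 min = 10.5 h
treadmill: 0.75 kW × 10.5 h = 7.875 kWh
Total energy = 186.735 kWh
Cost = 186.735 × $0.13 = $24.28

$24.28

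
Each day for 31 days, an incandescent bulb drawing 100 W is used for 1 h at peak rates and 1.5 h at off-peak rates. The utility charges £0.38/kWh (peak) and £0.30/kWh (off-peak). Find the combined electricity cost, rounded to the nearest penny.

Peak energy = 0.1 kW × 1 h × 31 = 3.1 kWh
Off-peak energy = 0.1 kW × 1.5 h × 31 = 4.65 kWh
Cost = 3.1 × £0.38 + 4.65 × £0.30 = £1.178 + £1.395 = £2.57

£2.57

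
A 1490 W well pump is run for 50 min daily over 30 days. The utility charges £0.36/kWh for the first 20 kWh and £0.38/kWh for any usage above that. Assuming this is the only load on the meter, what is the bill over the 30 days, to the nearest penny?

Runtime = 50 min × 30 = 1500 min = 25 h
Energy = 1.49 kW × 25 h = 37.25 kWh
Tier 1 (0–20 kWh): 20 × £0.36 = £7.2
Above 20 kWh: 17.25 × £0.38 = £6.555
Bill = £13.76

£13.76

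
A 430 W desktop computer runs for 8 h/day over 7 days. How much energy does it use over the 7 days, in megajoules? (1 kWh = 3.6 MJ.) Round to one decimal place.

Runtime = 8 h/day × 7 days = 56 h
Energy = 0.43 kW × 56 h = 24.08 kWh
= 24.08 × 3.6 MJ = 86.7 MJ

86.7 MJ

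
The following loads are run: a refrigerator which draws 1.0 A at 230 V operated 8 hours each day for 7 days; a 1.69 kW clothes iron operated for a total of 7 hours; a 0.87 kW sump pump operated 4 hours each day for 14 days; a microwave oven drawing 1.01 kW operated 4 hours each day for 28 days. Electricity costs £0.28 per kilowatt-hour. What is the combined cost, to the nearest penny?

refrigerator: Power = 1.0 A × 230 V = 230 W = 0.23 kW
refrigerator: Runtime = 8 h/day × 7 days = 56 h
refrigerator: 0.23 kW × 56 h = 12.88 kWh
clothes iron: 1.69 kW × 7 h = 11.83 kWh
sump pump: Runtime = 4 h/day × 14 days = 56 h
sump pump: 0.87 kW × 56 h = 48.72 kWh
microwave oven: Runtime = 4 h/day × 28 days = 112 h
microwave oven: 1.01 kW × 112 h = 113.12 kWh
Total energy = 186.55 kWh
Cost = 186.55 × £0.28 = £52.23

£52.23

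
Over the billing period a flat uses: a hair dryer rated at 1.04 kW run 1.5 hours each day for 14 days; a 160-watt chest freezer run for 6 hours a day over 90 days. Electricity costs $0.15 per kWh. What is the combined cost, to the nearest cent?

hair dryer: Runtime = 1.5 h/day × 14 days = 21 h
hair dryer: 1.04 kW × 21 h = 21.84 kWh
chest freezer: Runtime = 6 h/day × 90 days = 540 h
chest freezer: 0.16 kW × 540 h = 86.4 kWh
Total energy = 108.24 kWh
Cost = 108.24 × $0.15 = $16.24

$16.24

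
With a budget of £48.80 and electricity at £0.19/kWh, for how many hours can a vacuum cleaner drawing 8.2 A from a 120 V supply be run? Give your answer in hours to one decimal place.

261.0 h

Power = 8.2 A × 120 V = 984 W = 0.984 kW
Energy available = £48.80 ÷ £0.19/kWh = 256.8421 kWh
Hours = 256.8421 kWh ÷ 0.984 kW = 261.0 h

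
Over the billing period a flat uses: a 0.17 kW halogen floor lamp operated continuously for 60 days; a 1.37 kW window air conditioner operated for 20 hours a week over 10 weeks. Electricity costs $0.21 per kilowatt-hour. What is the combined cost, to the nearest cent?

halogen floor lamp: Runtime = 24 h × 60 = 1440 h
halogen floor lamp: 0.17 kW × 1440 h = 244.8 kWh
window air conditioner: Runtime = 20 h/week × 10 weeks = 200 h
window air conditioner: 1.37 kW × 200 h = 274 kWh
Total energy = 518.8 kWh
Cost = 518.8 × $0.21 = $108.95

$108.95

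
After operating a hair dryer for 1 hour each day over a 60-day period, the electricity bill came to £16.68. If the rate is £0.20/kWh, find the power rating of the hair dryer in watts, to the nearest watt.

Energy = £16.68 ÷ £0.20/kWh = 83.4 kWh
Runtime = 1 h/day × 60 days = 60 h
Power = 83.4 kWh ÷ 60 h = 1.39 kW = 1390 W

1390 W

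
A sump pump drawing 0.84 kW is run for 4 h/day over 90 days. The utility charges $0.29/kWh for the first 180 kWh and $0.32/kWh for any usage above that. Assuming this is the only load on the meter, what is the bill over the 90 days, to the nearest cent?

$91.37

Runtime = 4 h/day × 90 days = 360 h
Energy = 0.84 kW × 360 h = 302.4 kWh
Tier 1 (0–180 kWh): 180 × $0.29 = $52.2
Above 180 kWh: 122.4 × $0.32 = $39.168
Bill = $91.37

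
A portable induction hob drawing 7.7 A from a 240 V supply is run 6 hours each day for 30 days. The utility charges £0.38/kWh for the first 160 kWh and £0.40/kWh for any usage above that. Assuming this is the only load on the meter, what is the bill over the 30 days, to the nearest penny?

Power = 7.7 A × 240 V = 1848 W = 1.848 kW
Runtime = 6 h/day × 30 days = 180 h
Energy = 1.848 kW × 180 h = 332.64 kWh
Tier 1 (0–160 kWh): 160 × £0.38 = £60.8
Above 160 kWh: 172.64 × £0.40 = £69.056
Bill = £129.86

£129.86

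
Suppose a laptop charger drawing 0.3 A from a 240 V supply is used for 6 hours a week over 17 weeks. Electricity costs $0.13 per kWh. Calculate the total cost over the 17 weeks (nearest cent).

$0.95

Power = 0.3 A × 240 V = 72 W = 0.072 kW
Runtime = 6 h/week × 17 weeks = 102 h
Energy = 0.072 kW × 102 h = 7.344 kWh
Cost = 7.344 kWh × $0.13/kWh = $0.95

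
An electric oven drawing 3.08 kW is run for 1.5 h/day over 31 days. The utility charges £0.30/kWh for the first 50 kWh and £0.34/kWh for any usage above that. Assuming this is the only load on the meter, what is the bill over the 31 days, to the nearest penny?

Runtime = 1.5 h/day × 31 days = 46.5 h
Energy = 3.08 kW × 46.5 h = 143.22 kWh
Tier 1 (0–50 kWh): 50 × £0.30 = £15
Above 50 kWh: 93.22 × £0.34 = £31.6948
Bill = £46.69

£46.69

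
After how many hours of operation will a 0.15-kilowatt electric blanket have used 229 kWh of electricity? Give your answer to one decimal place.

Hours = 229 kWh ÷ 0.15 kW = 1526.7 h

1526.7 h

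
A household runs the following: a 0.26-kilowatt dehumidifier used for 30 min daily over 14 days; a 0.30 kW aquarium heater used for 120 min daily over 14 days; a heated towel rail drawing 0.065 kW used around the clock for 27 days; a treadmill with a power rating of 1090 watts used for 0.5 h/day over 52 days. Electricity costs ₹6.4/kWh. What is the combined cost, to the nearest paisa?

dehumidifier: Runtime = 30 min × 14 = 420 min = 7 h
dehumidifier: 0.26 kW × 7 h = 1.82 kWh
aquarium heater: Runtime = 120 min × 14 = 1680 min = 28 h
aquarium heater: 0.3 kW × 28 h = 8.4 kWh
heated towel rail: Runtime = 24 h × 27 = 648 h
heated towel rail: 0.065 kW × 648 h = 42.12 kWh
treadmill: Runtime = 0.5 h/day × 52 days = 26 h
treadmill: 1.09 kW × 26 h = 28.34 kWh
Total energy = 80.68 kWh
Cost = 80.68 × ₹6.4 = ₹516.35

₹516.35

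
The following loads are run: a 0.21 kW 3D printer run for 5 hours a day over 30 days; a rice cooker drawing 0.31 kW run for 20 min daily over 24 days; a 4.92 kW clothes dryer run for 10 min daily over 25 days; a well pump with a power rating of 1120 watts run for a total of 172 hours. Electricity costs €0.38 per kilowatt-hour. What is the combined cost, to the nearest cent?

€93.91

3D printer: Runtime = 5 h/day × 30 days = 150 h
3D printer: 0.21 kW × 150 h = 31.5 kWh
rice cooker: Runtime = 20 min × 24 = 480 min = 8 h
rice cooker: 0.31 kW × 8 h = 2.48 kWh
clothes dryer: Runtime = 10 min × 25 = 250 min = 4.166666… h
clothes dryer: 4.92 kW × 4.166666… h = 20.5 kWh
well pump: 1.12 kW × 172 h = 192.64 kWh
Total energy = 247.12 kWh
Cost = 247.12 × €0.38 = €93.91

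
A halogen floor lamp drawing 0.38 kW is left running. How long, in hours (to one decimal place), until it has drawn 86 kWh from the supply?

226.3 h

Hours = 86 kWh ÷ 0.38 kW = 226.3 h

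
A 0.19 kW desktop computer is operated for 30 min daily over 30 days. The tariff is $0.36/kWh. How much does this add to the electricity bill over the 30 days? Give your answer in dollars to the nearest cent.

Runtime = 30 min × 30 = 900 min = 15 h
Energy = 0.19 kW × 15 h = 2.85 kWh
Cost = 2.85 kWh × $0.36/kWh = $1.03

$1.03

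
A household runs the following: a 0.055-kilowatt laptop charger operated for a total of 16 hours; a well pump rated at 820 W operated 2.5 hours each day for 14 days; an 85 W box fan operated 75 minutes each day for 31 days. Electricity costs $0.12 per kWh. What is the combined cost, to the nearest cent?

$3.94

laptop charger: 0.055 kW × 16 h = 0.88 kWh
well pump: Runtime = 2.5 h/day × 14 days = 35 h
well pump: 0.82 kW × 35 h = 28.7 kWh
box fan: Runtime = 75 min × 31 = 2325 min = 38.75 h
box fan: 0.085 kW × 38.75 h = 3.29375 kWh
Total energy = 32.87375 kWh
Cost = 32.87375 × $0.12 = $3.94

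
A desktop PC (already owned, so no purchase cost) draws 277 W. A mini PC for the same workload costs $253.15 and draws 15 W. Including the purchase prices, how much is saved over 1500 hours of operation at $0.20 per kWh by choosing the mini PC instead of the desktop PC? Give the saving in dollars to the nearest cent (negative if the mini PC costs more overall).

desktop PC: $0.00 + (277/1000) kW × 1500 h × $0.20 = $0.00 + $83.1 = $83.1
mini PC: $253.15 + (15/1000) kW × 1500 h × $0.20 = $253.15 + $4.5 = $257.65
Saving = $83.1 − $257.65 = −$174.55

-$174.55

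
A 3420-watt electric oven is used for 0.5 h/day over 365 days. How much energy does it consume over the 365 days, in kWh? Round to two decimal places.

Runtime = 0.5 h/day × 365 days = 182.5 h
Energy = 3.42 kW × 182.5 h = 624.15 kWh

624.15 kWh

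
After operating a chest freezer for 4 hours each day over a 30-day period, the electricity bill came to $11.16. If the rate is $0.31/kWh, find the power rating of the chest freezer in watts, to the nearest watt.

Energy = $11.16 ÷ $0.31/kWh = 36 kWh
Runtime = 4 h/day × 30 days = 120 h
Power = 36 kWh ÷ 120 h = 0.3 kW = 300 W

300 W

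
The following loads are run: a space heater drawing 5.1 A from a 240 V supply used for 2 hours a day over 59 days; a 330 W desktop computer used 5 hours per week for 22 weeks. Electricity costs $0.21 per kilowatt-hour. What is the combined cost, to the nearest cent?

space heater: Power = 5.1 A × 240 V = 1224 W = 1.224 kW
space heater: Runtime = 2 h/day × 59 days = 118 h
space heater: 1.224 kW × 118 h = 144.432 kWh
desktop computer: Runtime = 5 h/week × 22 weeks = 110 h
desktop computer: 0.33 kW × 110 h = 36.3 kWh
Total energy = 180.732 kWh
Cost = 180.732 × $0.21 = $37.95

$37.95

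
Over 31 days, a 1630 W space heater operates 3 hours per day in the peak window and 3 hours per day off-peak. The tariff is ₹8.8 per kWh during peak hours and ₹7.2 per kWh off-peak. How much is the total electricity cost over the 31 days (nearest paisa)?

Peak energy = 1.63 kW × 3 h × 31 = 151.59 kWh
Off-peak energy = 1.63 kW × 3 h × 31 = 151.59 kWh
Cost = 151.59 × ₹8.8 + 151.59 × ₹7.2 = ₹1333.992 + ₹1091.448 = ₹2425.44

₹2425.44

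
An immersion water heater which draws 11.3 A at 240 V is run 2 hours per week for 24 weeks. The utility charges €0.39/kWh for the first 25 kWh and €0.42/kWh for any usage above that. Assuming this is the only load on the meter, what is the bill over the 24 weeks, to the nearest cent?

Power = 11.3 A × 240 V = 2712 W = 2.712 kW
Runtime = 2 h/week × 24 weeks = 48 h
Energy = 2.712 kW × 48 h = 130.176 kWh
Tier 1 (0–25 kWh): 25 × €0.39 = €9.75
Above 25 kWh: 105.176 × €0.42 = €44.17392
Bill = €53.92

€53.92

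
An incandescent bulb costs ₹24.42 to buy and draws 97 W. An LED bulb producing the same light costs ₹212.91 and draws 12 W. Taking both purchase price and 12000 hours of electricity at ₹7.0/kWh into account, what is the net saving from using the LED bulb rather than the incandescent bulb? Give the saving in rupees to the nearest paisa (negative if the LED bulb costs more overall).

incandescent bulb: ₹24.42 + (97/1000) kW × 12000 h × ₹7.0 = ₹24.42 + ₹8148 = ₹8172.42
LED bulb: ₹212.91 + (12/1000) kW × 12000 h × ₹7.0 = ₹212.91 + ₹1008 = ₹1220.91
Saving = ₹8172.42 − ₹1220.91 = ₹6951.51

₹6951.51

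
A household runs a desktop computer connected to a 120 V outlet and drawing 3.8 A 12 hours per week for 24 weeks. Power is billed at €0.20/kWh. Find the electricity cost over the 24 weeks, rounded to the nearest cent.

€26.27

Power = 3.8 A × 120 V = 456 W = 0.456 kW
Runtime = 12 h/week × 24 weeks = 288 h
Energy = 0.456 kW × 288 h = 131.328 kWh
Cost = 131.328 kWh × €0.20/kWh = €26.27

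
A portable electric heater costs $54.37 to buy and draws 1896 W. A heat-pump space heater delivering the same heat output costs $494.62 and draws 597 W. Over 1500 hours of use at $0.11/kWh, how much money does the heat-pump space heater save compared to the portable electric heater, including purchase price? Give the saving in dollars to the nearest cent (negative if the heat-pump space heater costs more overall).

portable electric heater: $54.37 + (1896/1000) kW × 1500 h × $0.11 = $54.37 + $312.84 = $367.21
heat-pump space heater: $494.62 + (597/1000) kW × 1500 h × $0.11 = $494.62 + $98.505 = $593.125
Saving = $367.21 − $593.125 = −$225.915 → -$225.92

-$225.92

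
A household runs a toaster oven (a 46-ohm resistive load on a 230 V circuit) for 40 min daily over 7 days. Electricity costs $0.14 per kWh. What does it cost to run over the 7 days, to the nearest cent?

$0.75

Power = V²/R = 230²/46 = 1150 W = 1.15 kW
Runtime = 40 min × 7 = 280 min = 4.666666… h
Energy = 1.15 kW × 4.666666… h = 5.366666… kWh
Cost = 5.366666… kWh × $0.14/kWh = $0.75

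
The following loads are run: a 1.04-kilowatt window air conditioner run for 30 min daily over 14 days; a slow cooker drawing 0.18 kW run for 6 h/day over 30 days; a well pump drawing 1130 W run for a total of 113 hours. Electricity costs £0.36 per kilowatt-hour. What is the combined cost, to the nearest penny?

window air conditioner: Runtime = 30 min × 14 = 420 min = 7 h
window air conditioner: 1.04 kW × 7 h = 7.28 kWh
slow cooker: Runtime = 6 h/day × 30 days = 180 h
slow cooker: 0.18 kW × 180 h = 32.4 kWh
well pump: 1.13 kW × 113 h = 127.69 kWh
Total energy = 167.37 kWh
Cost = 167.37 × £0.36 = £60.25

£60.25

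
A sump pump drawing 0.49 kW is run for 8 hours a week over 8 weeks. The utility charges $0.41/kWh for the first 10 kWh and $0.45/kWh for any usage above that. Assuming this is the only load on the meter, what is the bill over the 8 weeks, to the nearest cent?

$13.71

Runtime = 8 h/week × 8 weeks = 64 h
Energy = 0.49 kW × 64 h = 31.36 kWh
Tier 1 (0–10 kWh): 10 × $0.41 = $4.1
Above 10 kWh: 21.36 × $0.45 = $9.612
Bill = $13.71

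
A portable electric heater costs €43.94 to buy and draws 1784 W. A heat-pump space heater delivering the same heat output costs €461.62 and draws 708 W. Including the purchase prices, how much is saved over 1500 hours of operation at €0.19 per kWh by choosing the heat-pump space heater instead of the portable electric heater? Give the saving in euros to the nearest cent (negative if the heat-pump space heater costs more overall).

-€111.02

portable electric heater: €43.94 + (1784/1000) kW × 1500 h × €0.19 = €43.94 + €508.44 = €552.38
heat-pump space heater: €461.62 + (708/1000) kW × 1500 h × €0.19 = €461.62 + €201.78 = €663.4
Saving = €552.38 − €663.4 = −€111.02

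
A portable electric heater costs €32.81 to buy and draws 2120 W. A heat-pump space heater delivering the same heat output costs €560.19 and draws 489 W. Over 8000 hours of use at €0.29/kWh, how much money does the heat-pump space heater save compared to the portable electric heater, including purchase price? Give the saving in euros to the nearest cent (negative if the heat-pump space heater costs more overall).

portable electric heater: €32.81 + (2120/1000) kW × 8000 h × €0.29 = €32.81 + €4918.4 = €4951.21
heat-pump space heater: €560.19 + (489/1000) kW × 8000 h × €0.29 = €560.19 + €1134.48 = €1694.67
Saving = €4951.21 − €1694.67 = €3256.54

€3256.54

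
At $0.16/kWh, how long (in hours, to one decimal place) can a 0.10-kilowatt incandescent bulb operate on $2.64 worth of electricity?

165.0 h

Energy available = $2.64 ÷ $0.16/kWh = 16.5 kWh
Hours = 16.5 kWh ÷ 0.1 kW = 165.0 h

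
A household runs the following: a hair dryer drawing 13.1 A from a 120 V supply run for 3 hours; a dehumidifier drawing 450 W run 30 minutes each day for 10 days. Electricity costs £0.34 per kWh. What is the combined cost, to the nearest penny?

£2.37

hair dryer: Power = 13.1 A × 120 V = 1572 W = 1.572 kW
hair dryer: 1.572 kW × 3 h = 4.716 kWh
dehumidifier: Runtime = 30 min × 10 = 300 min = 5 h
dehumidifier: 0.45 kW × 5 h = 2.25 kWh
Total energy = 6.966 kWh
Cost = 6.966 × £0.34 = £2.37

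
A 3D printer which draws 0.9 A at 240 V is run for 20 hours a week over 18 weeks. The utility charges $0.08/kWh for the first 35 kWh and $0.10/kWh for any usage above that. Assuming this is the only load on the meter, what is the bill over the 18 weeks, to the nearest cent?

$7.08

Power = 0.9 A × 240 V = 216 W = 0.216 kW
Runtime = 20 h/week × 18 weeks = 360 h
Energy = 0.216 kW × 360 h = 77.76 kWh
Tier 1 (0–35 kWh): 35 × $0.08 = $2.8
Above 35 kWh: 42.76 × $0.10 = $4.276
Bill = $7.08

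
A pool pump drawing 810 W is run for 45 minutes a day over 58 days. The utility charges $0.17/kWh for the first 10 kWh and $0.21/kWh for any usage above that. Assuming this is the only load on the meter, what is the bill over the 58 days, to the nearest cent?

$7.00

Runtime = 45 min × 58 = 2610 min = 43.5 h
Energy = 0.81 kW × 43.5 h = 35.235 kWh
Tier 1 (0–10 kWh): 10 × $0.17 = $1.7
Above 10 kWh: 25.235 × $0.21 = $5.29935
Bill = $7.00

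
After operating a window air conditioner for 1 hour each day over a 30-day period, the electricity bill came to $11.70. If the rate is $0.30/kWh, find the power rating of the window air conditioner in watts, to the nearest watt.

1300 W

Energy = $11.70 ÷ $0.30/kWh = 39 kWh
Runtime = 1 h/day × 30 days = 30 h
Power = 39 kWh ÷ 30 h = 1.3 kW = 1300 W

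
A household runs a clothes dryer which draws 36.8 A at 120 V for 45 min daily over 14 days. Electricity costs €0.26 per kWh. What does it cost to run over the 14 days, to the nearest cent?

€12.06

Power = 36.8 A × 120 V = 4416 W = 4.416 kW
Runtime = 45 min × 14 = 630 min = 10.5 h
Energy = 4.416 kW × 10.5 h = 46.368 kWh
Cost = 46.368 kWh × €0.26/kWh = €12.06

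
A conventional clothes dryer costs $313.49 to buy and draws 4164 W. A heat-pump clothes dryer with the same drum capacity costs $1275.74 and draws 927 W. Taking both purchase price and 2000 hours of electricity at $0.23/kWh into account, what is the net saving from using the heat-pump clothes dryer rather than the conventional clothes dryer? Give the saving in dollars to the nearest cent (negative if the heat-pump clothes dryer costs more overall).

conventional clothes dryer: $313.49 + (4164/1000) kW × 2000 h × $0.23 = $313.49 + $1915.44 = $2228.93
heat-pump clothes dryer: $1275.74 + (927/1000) kW × 2000 h × $0.23 = $1275.74 + $426.42 = $1702.16
Saving = $2228.93 − $1702.16 = $526.77

$526.77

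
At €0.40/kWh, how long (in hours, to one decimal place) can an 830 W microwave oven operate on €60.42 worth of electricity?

182.0 h

Energy available = €60.42 ÷ €0.40/kWh = 151.05 kWh
Hours = 151.05 kWh ÷ 0.83 kW = 182.0 h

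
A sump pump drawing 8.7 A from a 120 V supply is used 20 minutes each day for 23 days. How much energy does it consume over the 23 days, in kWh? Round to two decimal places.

8.00 kWh

Power = 8.7 A × 120 V = 1044 W = 1.044 kW
Runtime = 20 min × 23 = 460 min = 7.666666… h
Energy = 1.044 kW × 7.666666… h = 8.004 kWh ≈ 8.00 kWh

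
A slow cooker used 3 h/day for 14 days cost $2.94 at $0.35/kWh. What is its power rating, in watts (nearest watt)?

200 W

Energy = $2.94 ÷ $0.35/kWh = 8.4 kWh
Runtime = 3 h/day × 14 days = 42 h
Power = 8.4 kWh ÷ 42 h = 0.2 kW = 200 W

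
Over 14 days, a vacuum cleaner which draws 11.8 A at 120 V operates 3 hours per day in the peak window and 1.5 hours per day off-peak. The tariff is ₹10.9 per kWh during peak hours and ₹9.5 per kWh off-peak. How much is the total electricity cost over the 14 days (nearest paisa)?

₹930.74

Power = 11.8 A × 120 V = 1416 W = 1.416 kW
Peak energy = 1.416 kW × 3 h × 14 = 59.472 kWh
Off-peak energy = 1.416 kW × 1.5 h × 14 = 29.736 kWh
Cost = 59.472 × ₹10.9 + 29.736 × ₹9.5 = ₹648.2448 + ₹282.492 = ₹930.74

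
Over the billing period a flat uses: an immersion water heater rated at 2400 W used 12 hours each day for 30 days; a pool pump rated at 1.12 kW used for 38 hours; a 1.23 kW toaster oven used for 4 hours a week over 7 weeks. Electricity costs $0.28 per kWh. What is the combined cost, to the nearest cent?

immersion water heater: Runtime = 12 h/day × 30 days = 360 h
immersion water heater: 2.4 kW × 360 h = 864 kWh
pool pump: 1.12 kW × 38 h = 42.56 kWh
toaster oven: Runtime = 4 h/week × 7 weeks = 28 h
toaster oven: 1.23 kW × 28 h = 34.44 kWh
Total energy = 941 kWh
Cost = 941 × $0.28 = $263.48

$263.48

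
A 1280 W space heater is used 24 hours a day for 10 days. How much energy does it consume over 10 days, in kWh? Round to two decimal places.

307.20 kWh

Runtime = 24 h × 10 = 240 h
Energy = 1.28 kW × 240 h = 307.2 kWh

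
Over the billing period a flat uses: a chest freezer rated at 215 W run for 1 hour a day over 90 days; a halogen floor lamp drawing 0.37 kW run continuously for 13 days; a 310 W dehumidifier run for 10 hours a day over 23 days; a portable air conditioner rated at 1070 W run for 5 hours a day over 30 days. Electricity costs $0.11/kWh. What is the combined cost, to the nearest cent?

chest freezer: Runtime = 1 h/day × 90 days = 90 h
chest freezer: 0.215 kW × 90 h = 19.35 kWh
halogen floor lamp: Runtime = 24 h × 13 = 312 h
halogen floor lamp: 0.37 kW × 312 h = 115.44 kWh
dehumidifier: Runtime = 10 h/day × 23 days = 230 h
dehumidifier: 0.31 kW × 230 h = 71.3 kWh
portable air conditioner: Runtime = 5 h/day × 30 days = 150 h
portable air conditioner: 1.07 kW × 150 h = 160.5 kWh
Total energy = 366.59 kWh
Cost = 366.59 × $0.11 = $40.32

$40.32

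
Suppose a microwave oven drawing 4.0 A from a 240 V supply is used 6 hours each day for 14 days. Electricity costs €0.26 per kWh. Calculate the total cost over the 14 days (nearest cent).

€20.97

Power = 4.0 A × 240 V = 960 W = 0.96 kW
Runtime = 6 h/day × 14 days = 84 h
Energy = 0.96 kW × 84 h = 80.64 kWh
Cost = 80.64 kWh × €0.26/kWh = €20.97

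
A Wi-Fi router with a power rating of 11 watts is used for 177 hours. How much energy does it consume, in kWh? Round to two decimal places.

1.95 kWh

Energy = 0.011 kW × 177 h = 1.947 kWh ≈ 1.95 kWh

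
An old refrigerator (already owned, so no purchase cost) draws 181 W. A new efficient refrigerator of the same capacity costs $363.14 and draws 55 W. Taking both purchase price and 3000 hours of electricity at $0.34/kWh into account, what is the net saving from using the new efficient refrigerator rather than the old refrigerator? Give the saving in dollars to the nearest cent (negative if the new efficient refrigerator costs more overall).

-$234.62

old refrigerator: $0.00 + (181/1000) kW × 3000 h × $0.34 = $0.00 + $184.62 = $184.62
new efficient refrigerator: $363.14 + (55/1000) kW × 3000 h × $0.34 = $363.14 + $56.1 = $419.24
Saving = $184.62 − $419.24 = −$234.62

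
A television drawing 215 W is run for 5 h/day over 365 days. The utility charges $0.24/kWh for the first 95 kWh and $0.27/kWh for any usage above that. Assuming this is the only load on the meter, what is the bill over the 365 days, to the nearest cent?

Runtime = 5 h/day × 365 days = 1825 h
Energy = 0.215 kW × 1825 h = 392.375 kWh
Tier 1 (0–95 kWh): 95 × $0.24 = $22.8
Above 95 kWh: 297.375 × $0.27 = $80.29125
Bill = $103.09

$103.09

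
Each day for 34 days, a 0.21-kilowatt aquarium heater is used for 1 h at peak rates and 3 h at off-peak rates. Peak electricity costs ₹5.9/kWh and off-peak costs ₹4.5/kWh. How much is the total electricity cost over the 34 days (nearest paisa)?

Peak energy = 0.21 kW × 1 h × 34 = 7.14 kWh
Off-peak energy = 0.21 kW × 3 h × 34 = 21.42 kWh
Cost = 7.14 × ₹5.9 + 21.42 × ₹4.5 = ₹42.126 + ₹96.39 = ₹138.52

₹138.52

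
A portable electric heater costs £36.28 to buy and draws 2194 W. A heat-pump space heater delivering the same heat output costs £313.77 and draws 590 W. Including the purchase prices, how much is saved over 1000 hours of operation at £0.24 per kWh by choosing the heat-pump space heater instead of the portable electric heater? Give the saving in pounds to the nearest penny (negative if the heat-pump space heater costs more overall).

£107.47

portable electric heater: £36.28 + (2194/1000) kW × 1000 h × £0.24 = £36.28 + £526.56 = £562.84
heat-pump space heater: £313.77 + (590/1000) kW × 1000 h × £0.24 = £313.77 + £141.6 = £455.37
Saving = £562.84 − £455.37 = £107.47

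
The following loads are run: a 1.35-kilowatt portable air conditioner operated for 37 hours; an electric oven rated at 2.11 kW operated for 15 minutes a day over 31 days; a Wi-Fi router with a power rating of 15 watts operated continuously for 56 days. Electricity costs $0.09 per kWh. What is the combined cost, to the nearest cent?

portable air conditioner: 1.35 kW × 37 h = 49.95 kWh
electric oven: Runtime = 15 min × 31 = 465 min = 7.75 h
electric oven: 2.11 kW × 7.75 h = 16.3525 kWh
Wi-Fi router: Runtime = 24 h × 56 = 1344 h
Wi-Fi router: 0.015 kW × 1344 h = 20.16 kWh
Total energy = 86.4625 kWh
Cost = 86.4625 × $0.09 = $7.78

$7.78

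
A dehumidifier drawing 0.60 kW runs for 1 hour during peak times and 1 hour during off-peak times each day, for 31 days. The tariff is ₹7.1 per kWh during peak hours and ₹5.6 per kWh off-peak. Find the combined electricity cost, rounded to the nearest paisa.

Peak energy = 0.6 kW × 1 h × 31 = 18.6 kWh
Off-peak energy = 0.6 kW × 1 h × 31 = 18.6 kWh
Cost = 18.6 × ₹7.1 + 18.6 × ₹5.6 = ₹132.06 + ₹104.16 = ₹236.22

₹236.22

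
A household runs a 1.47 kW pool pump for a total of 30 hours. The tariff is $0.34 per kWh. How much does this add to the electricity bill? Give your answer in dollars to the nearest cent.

$14.99

Energy = 1.47 kW × 30 h = 44.1 kWh
Cost = 44.1 kWh × $0.34/kWh = $14.99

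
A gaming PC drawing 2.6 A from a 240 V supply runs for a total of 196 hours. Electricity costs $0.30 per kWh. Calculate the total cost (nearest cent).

Power = 2.6 A × 240 V = 624 W = 0.624 kW
Energy = 0.624 kW × 196 h = 122.304 kWh
Cost = 122.304 kWh × $0.30/kWh = $36.69

$36.69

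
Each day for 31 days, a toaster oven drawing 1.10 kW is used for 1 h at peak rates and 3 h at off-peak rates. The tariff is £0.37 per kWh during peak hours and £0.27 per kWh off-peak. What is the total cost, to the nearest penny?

Peak energy = 1.1 kW × 1 h × 31 = 34.1 kWh
Off-peak energy = 1.1 kW × 3 h × 31 = 102.3 kWh
Cost = 34.1 × £0.37 + 102.3 × £0.27 = £12.617 + £27.621 = £40.24

£40.24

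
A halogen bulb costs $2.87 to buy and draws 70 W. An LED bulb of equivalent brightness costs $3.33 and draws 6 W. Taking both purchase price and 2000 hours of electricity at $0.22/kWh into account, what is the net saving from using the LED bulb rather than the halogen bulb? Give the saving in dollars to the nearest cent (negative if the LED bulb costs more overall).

halogen bulb: $2.87 + (70/1000) kW × 2000 h × $0.22 = $2.87 + $30.8 = $33.67
LED bulb: $3.33 + (6/1000) kW × 2000 h × $0.22 = $3.33 + $2.64 = $5.97
Saving = $33.67 − $5.97 = $27.7

$27.70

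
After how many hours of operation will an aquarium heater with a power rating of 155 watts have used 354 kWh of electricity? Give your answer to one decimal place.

Hours = 354 kWh ÷ 0.155 kW = 2283.9 h

2283.9 h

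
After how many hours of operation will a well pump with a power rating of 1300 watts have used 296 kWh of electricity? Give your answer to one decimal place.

227.7 h

Hours = 296 kWh ÷ 1.3 kW = 227.7 h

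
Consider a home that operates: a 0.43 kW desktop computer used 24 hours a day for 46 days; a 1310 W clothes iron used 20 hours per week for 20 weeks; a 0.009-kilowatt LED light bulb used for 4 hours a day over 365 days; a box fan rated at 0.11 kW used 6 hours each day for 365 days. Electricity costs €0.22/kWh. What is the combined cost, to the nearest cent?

desktop computer: Runtime = 24 h × 46 = 1104 h
desktop computer: 0.43 kW × 1104 h = 474.72 kWh
clothes iron: Runtime = 20 h/week × 20 weeks = 400 h
clothes iron: 1.31 kW × 400 h = 524 kWh
LED light bulb: Runtime = 4 h/day × 365 days = 1460 h
LED light bulb: 0.009 kW × 1460 h = 13.14 kWh
box fan: Runtime = 6 h/day × 365 days = 2190 h
box fan: 0.11 kW × 2190 h = 240.9 kWh
Total energy = 1252.76 kWh
Cost = 1252.76 × €0.22 = €275.61

€275.61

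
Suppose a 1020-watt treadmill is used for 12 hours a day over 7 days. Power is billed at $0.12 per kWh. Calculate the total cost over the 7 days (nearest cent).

$10.28

Runtime = 12 h/day × 7 days = 84 h
Energy = 1.02 kW × 84 h = 85.68 kWh
Cost = 85.68 kWh × $0.12/kWh = $10.28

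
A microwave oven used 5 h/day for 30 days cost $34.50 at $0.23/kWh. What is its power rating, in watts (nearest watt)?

1000 W

Energy = $34.50 ÷ $0.23/kWh = 150 kWh
Runtime = 5 h/day × 30 days = 150 h
Power = 150 kWh ÷ 150 h = 1 kW = 1000 W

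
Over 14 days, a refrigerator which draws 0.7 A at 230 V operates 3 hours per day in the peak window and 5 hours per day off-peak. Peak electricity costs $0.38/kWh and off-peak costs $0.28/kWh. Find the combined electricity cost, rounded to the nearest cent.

Power = 0.7 A × 230 V = 161 W = 0.161 kW
Peak energy = 0.161 kW × 3 h × 14 = 6.762 kWh
Off-peak energy = 0.161 kW × 5 h × 14 = 11.27 kWh
Cost = 6.762 × $0.38 + 11.27 × $0.28 = $2.56956 + $3.1556 = $5.73

$5.73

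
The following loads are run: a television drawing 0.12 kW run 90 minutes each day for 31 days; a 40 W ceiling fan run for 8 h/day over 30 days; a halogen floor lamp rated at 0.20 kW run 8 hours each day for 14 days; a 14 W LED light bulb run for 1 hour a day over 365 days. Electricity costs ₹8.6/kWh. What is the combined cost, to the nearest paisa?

television: Runtime = 90 min × 31 = 2790 min = 46.5 h
television: 0.12 kW × 46.5 h = 5.58 kWh
ceiling fan: Runtime = 8 h/day × 30 days = 240 h
ceiling fan: 0.04 kW × 240 h = 9.6 kWh
halogen floor lamp: Runtime = 8 h/day × 14 days = 112 h
halogen floor lamp: 0.2 kW × 112 h = 22.4 kWh
LED light bulb: Runtime = 1 h/day × 365 days = 365 h
LED light bulb: 0.014 kW × 365 h = 5.11 kWh
Total energy = 42.69 kWh
Cost = 42.69 × ₹8.6 = ₹367.13

₹367.13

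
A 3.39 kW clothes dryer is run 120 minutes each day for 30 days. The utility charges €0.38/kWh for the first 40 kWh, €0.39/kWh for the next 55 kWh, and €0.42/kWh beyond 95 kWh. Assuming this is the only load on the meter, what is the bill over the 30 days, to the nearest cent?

€82.18

Runtime = 120 min × 30 = 3600 min = 60 h
Energy = 3.39 kW × 60 h = 203.4 kWh
Tier 1 (0–40 kWh): 40 × €0.38 = €15.2
Tier 2 (40–95 kWh): 55 × €0.39 = €21.45
Above 95 kWh: 108.4 × €0.42 = €45.528
Bill = €82.18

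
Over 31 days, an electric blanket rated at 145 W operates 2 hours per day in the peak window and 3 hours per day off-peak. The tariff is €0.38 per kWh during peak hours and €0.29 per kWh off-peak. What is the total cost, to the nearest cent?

Peak energy = 0.145 kW × 2 h × 31 = 8.99 kWh
Off-peak energy = 0.145 kW × 3 h × 31 = 13.485 kWh
Cost = 8.99 × €0.38 + 13.485 × €0.29 = €3.4162 + €3.91065 = €7.33

€7.33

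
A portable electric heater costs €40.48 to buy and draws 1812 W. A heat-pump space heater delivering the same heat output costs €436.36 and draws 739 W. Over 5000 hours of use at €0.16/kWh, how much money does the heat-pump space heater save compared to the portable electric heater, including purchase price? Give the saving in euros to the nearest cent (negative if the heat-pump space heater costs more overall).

portable electric heater: €40.48 + (1812/1000) kW × 5000 h × €0.16 = €40.48 + €1449.6 = €1490.08
heat-pump space heater: €436.36 + (739/1000) kW × 5000 h × €0.16 = €436.36 + €591.2 = €1027.56
Saving = €1490.08 − €1027.56 = €462.52

€462.52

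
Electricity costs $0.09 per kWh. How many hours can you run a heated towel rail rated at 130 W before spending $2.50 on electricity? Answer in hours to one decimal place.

Energy available = $2.50 ÷ $0.09/kWh = 27.7778 kWh
Hours = 27.7778 kWh ÷ 0.13 kW = 213.7 h

213.7 h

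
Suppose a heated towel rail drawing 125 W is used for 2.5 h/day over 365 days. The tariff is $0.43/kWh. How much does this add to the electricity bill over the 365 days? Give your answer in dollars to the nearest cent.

Runtime = 2.5 h/day × 365 days = 912.5 h
Energy = 0.125 kW × 912.5 h = 114.0625 kWh
Cost = 114.0625 kWh × $0.43/kWh = $49.05

$49.05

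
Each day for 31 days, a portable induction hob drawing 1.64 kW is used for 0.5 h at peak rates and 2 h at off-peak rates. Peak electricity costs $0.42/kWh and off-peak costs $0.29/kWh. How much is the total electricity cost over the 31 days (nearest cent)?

$40.16

Peak energy = 1.64 kW × 0.5 h × 31 = 25.42 kWh
Off-peak energy = 1.64 kW × 2 h × 31 = 101.68 kWh
Cost = 25.42 × $0.42 + 101.68 × $0.29 = $10.6764 + $29.4872 = $40.16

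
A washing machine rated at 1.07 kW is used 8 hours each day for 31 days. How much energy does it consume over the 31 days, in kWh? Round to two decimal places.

Runtime = 8 h/day × 31 days = 248 h
Energy = 1.07 kW × 248 h = 265.36 kWh

265.36 kWh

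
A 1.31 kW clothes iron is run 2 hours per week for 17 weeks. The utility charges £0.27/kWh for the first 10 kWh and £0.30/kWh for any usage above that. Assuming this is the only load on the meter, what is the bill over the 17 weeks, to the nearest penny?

Runtime = 2 h/week × 17 weeks = 34 h
Energy = 1.31 kW × 34 h = 44.54 kWh
Tier 1 (0–10 kWh): 10 × £0.27 = £2.7
Above 10 kWh: 34.54 × £0.30 = £10.362
Bill = £13.06

£13.06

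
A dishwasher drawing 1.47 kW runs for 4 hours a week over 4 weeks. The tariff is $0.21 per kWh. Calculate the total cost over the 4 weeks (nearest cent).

$4.94

Runtime = 4 h/week × 4 weeks = 16 h
Energy = 1.47 kW × 16 h = 23.52 kWh
Cost = 23.52 kWh × $0.21/kWh = $4.94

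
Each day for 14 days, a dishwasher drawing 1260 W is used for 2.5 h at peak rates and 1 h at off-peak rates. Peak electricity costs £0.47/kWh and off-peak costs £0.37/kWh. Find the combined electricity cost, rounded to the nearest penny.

Peak energy = 1.26 kW × 2.5 h × 14 = 44.1 kWh
Off-peak energy = 1.26 kW × 1 h × 14 = 17.64 kWh
Cost = 44.1 × £0.47 + 17.64 × £0.37 = £20.727 + £6.5268 = £27.25

£27.25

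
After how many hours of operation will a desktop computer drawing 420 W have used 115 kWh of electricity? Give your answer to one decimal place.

Hours = 115 kWh ÷ 0.42 kW = 273.8 h

273.8 h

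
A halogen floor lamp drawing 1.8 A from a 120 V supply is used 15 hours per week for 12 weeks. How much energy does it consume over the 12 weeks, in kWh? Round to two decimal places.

38.88 kWh

Power = 1.8 A × 120 V = 216 W = 0.216 kW
Runtime = 15 h/week × 12 weeks = 180 h
Energy = 0.216 kW × 180 h = 38.88 kWh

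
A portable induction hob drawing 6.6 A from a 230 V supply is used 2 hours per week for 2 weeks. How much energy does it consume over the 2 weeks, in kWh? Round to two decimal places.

6.07 kWh

Power = 6.6 A × 230 V = 1518 W = 1.518 kW
Runtime = 2 h/week × 2 weeks = 4 h
Energy = 1.518 kW × 4 h = 6.072 kWh ≈ 6.07 kWh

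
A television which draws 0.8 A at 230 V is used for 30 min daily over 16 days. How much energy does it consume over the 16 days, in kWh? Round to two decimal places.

Power = 0.8 A × 230 V = 184 W = 0.184 kW
Runtime = 30 min × 16 = 480 min = 8 h
Energy = 0.184 kW × 8 h = 1.472 kWh ≈ 1.47 kWh

1.47 kWh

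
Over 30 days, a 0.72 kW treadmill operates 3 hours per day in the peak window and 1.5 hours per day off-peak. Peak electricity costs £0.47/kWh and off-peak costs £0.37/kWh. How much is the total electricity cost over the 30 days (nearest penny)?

Peak energy = 0.72 kW × 3 h × 30 = 64.8 kWh
Off-peak energy = 0.72 kW × 1.5 h × 30 = 32.4 kWh
Cost = 64.8 × £0.47 + 32.4 × £0.37 = £30.456 + £11.988 = £42.44

£42.44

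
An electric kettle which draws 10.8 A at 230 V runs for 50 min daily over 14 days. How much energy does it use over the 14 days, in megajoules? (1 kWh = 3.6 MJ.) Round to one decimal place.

Power = 10.8 A × 230 V = 2484 W = 2.484 kW
Runtime = 50 min × 14 = 700 min = 11.666666… h
Energy = 2.484 kW × 11.666666… h = 28.98 kWh
= 28.98 × 3.6 MJ = 104.3 MJ

104.3 MJ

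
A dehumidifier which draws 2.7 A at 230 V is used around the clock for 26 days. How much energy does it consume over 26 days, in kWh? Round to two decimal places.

387.50 kWh

Power = 2.7 A × 230 V = 621 W = 0.621 kW
Runtime = 24 h × 26 = 624 h
Energy = 0.621 kW × 624 h = 387.504 kWh ≈ 387.50 kWh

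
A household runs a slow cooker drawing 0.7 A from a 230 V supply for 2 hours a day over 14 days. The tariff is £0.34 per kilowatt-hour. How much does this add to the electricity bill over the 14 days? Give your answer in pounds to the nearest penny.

Power = 0.7 A × 230 V = 161 W = 0.161 kW
Runtime = 2 h/day × 14 days = 28 h
Energy = 0.161 kW × 28 h = 4.508 kWh
Cost = 4.508 kWh × £0.34/kWh = £1.53

£1.53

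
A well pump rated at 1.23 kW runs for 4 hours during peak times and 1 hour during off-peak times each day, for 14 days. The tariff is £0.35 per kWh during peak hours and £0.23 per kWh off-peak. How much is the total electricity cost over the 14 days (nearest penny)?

Peak energy = 1.23 kW × 4 h × 14 = 68.88 kWh
Off-peak energy = 1.23 kW × 1 h × 14 = 17.22 kWh
Cost = 68.88 × £0.35 + 17.22 × £0.23 = £24.108 + £3.9606 = £28.07

£28.07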